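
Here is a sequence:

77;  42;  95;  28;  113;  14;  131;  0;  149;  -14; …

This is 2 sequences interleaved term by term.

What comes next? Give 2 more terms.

167, -28

Split by position mod 2 into 2 tracks.
Subsequence A = 77, 95, 113, 131, 149: adding 18 each time.
Subsequence B = 42, 28, 14, 0, -14: arithmetic, step −14.
Term 11 comes from subsequence A (its 6th entry): 167.
Position 12 falls in subsequence B as its term 6, giving -28.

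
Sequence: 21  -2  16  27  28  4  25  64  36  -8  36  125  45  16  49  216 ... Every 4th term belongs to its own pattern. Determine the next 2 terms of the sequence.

The terms cycle through 4 interleaved subsequences.
Track A = 21, 28, 36, 45: triangular numbers starting at T_6.
Track B = -2, 4, -8, 16: geometric with ratio -2.
Track C = 16, 25, 36, 49: perfect squares starting at 4².
Track D = 27, 64, 125, 216: consecutive cubes n³ from n = 3.
The 17th slot belongs to track A; its 5th term is 55.
Position 18 falls in track B as its term 5, giving -32.

55, -32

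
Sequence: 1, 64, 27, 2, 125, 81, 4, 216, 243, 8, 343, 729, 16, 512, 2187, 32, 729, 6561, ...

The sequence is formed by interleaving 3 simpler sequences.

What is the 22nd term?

128

Taking every 3rd term gives 3 separate tracks.
Stream A is 1, 2, 4, 8, 16, 32, which is geometric, ×2 each step.
Stream B is 64, 125, 216, 343, 512, 729, which is perfect cubes starting at 4³.
Stream C is 27, 81, 243, 729, 2187, 6561, which is successive powers of 3.
Position 22 → stream A, term 8 = 128.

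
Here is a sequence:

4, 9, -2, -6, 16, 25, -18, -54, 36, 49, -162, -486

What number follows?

Reading positions in blocks of 4 reveals the pattern AABB — 2 tracks woven together.
Track A: 4, 9, 16, 25, 36, 49 (the squares 2², 3², 4², …).
Track B: -2, -6, -18, -54, -162, -486 (multiplying by 3 each time).
Term 13 comes from track A (its 7th entry): 64.

64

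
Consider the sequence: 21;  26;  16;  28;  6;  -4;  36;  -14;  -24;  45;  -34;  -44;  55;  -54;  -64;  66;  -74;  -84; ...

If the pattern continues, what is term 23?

The slot pattern repeats as ABB (period 3), so there are 2 interleaved tracks.
Track A: 21, 28, 36, 45, 55, 66 (triangular numbers n(n+1)/2 for n = 6, 7, …).
Track B: 26, 16, 6, -4, -14, -24, -34, -44, -54, -64, -74, -84 (arithmetic, step −10).
The 23rd slot belongs to track B; its 15th term is -114.

-114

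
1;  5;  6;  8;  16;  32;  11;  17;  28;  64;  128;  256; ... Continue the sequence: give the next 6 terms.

Reading positions in blocks of 6 reveals the pattern AAABBB — 2 tracks woven together.
Track A: 1, 5, 6, 11, 17, 28. A Fibonacci-like recurrence a_n = a_{n-1} + a_{n-2}.
Track B: 8, 16, 32, 64, 128, 256. Powers of 2.
Position 13 → track A, term 7 = 45.
Term 14 comes from track A (its 8th entry): 73.
Term 15 comes from track A (its 9th entry): 118.
Term 16 comes from track B (its 7th entry): 512.
Term 17 comes from track B (its 8th entry): 1024.
The 18th slot belongs to track B; its 9th term is 2048.

45, 73, 118, 512, 1024, 2048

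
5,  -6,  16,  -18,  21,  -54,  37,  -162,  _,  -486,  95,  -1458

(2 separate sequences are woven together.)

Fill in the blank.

58

Odd-indexed and even-indexed terms follow separate rules.
Subsequence A = 5, 16, 21, 37, ?, 95: a Fibonacci-like recurrence a_n = a_{n-1} + a_{n-2}.
Subsequence B = -6, -18, -54, -162, -486, -1458: geometric with ratio 3.
The gap is subsequence A's term 5; the rule gives 58.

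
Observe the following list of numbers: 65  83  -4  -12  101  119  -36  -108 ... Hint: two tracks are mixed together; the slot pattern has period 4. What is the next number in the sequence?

Positions follow the repeating pattern AABB; grouping by letter gives 2 tracks.
Track A = 65, 83, 101, 119: arithmetic with common difference +18.
Track B = -4, -12, -36, -108: multiplying by 3 each time.
The 9th slot belongs to track A; its 5th term is 137.

137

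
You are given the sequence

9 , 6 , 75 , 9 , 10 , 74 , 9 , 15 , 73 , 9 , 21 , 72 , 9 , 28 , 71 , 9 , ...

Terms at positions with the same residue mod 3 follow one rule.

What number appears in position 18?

70

The terms cycle through 3 interleaved subsequences.
Stream A = 9, 9, 9, 9, 9, 9: the constant sequence 9.
Stream B = 6, 10, 15, 21, 28: the triangular numbers T_3, T_4, ….
Stream C = 75, 74, 73, 72, 71: subtracting 1 each time.
Position 18 → stream C, term 6 = 70.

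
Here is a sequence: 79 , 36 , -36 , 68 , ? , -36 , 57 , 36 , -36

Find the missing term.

Reading positions in blocks of 3 reveals the pattern ABB — 2 tracks woven together.
Track A is 79, 68, 57, which is arithmetic, step −11.
Track B is 36, -36, ?, -36, 36, -36, which is oscillating between 36 and -36.
Filling track B at index 3 by its rule yields 36.

36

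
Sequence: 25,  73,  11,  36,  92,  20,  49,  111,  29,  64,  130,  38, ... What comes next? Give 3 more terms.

Taking every 3rd term gives 3 separate tracks.
Track A: 25, 36, 49, 64. Perfect squares starting at 5².
Track B: 73, 92, 111, 130. Linear: a_n = 54 + 19·n.
Track C: 11, 20, 29, 38. Arithmetic with common difference +9.
Term 13 comes from track A (its 5th entry): 81.
Position 14 falls in track B as its term 5, giving 149.
The 15th slot belongs to track C; its 5th term is 47.

81, 149, 47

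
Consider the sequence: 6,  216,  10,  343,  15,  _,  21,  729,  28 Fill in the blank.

Split by position mod 2 into 2 tracks.
Track A: 6, 10, 15, 21, 28. Triangular numbers starting at T_3.
Track B: 216, 343, ?, 729. The cubes 6³, 7³, 8³, ….
So the missing entry in track B is 512.

512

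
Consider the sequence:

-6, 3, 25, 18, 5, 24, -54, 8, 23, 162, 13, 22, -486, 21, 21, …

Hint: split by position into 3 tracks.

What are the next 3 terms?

1458, 34, 20

Read the sequence 3 terms at a time; column i is its own pattern.
Stream A is -6, 18, -54, 162, -486, which is geometric, ×-3 each step.
Stream B is 3, 5, 8, 13, 21, which is a Fibonacci-like recurrence a_n = a_{n-1} + a_{n-2}.
Stream C is 25, 24, 23, 22, 21, which is subtracting 1 each time.
Term 16 comes from stream A (its 6th entry): 1458.
The 17th slot belongs to stream B; its 6th term is 34.
Position 18 → stream C, term 6 = 20.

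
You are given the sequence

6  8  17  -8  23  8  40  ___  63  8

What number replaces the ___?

-8

Odd-indexed and even-indexed terms follow separate rules.
Stream A: 6, 17, 23, 40, 63 (Fibonacci-style (each term is the sum of the two before it)).
Stream B: 8, -8, 8, ?, 8 (alternating ±8).
The gap is stream B's term 4; the rule gives -8.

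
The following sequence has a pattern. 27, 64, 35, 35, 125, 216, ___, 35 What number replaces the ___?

35

Reading positions in blocks of 4 reveals the pattern AABB — 2 tracks woven together.
Subsequence A: 27, 64, 125, 216. Perfect cubes starting at 3³.
Subsequence B: 35, 35, ?, 35. Always 35.
The gap is subsequence B's term 3; the rule gives 35.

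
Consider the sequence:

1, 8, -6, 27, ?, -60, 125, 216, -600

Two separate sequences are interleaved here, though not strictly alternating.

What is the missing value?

64

Positions follow the repeating pattern AAB; grouping by letter gives 2 tracks.
Subsequence A: 1, 8, 27, ?, 125, 216 (perfect cubes starting at 1³).
Subsequence B: -6, -60, -600 (multiplying by 10 each time).
Subsequence A's pattern makes the blank 64.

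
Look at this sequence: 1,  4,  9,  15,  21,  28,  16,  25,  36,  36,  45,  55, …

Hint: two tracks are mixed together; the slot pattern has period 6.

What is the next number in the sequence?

49

Positions follow the repeating pattern AAABBB; grouping by letter gives 2 tracks.
Stream A: 1, 4, 9, 16, 25, 36 (consecutive squares n² from n = 1).
Stream B: 15, 21, 28, 36, 45, 55 (triangular numbers starting at T_5).
Position 13 falls in stream A as its term 7, giving 49.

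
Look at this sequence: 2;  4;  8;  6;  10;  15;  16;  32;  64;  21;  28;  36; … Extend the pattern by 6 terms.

The slot pattern repeats as AAABBB (period 6), so there are 2 interleaved tracks.
Stream A: 2, 4, 8, 16, 32, 64. Powers of 2.
Stream B: 6, 10, 15, 21, 28, 36. The triangular numbers T_3, T_4, ….
Position 13 → stream A, term 7 = 128.
Position 14 falls in stream A as its term 8, giving 256.
Position 15 falls in stream A as its term 9, giving 512.
Position 16 → stream B, term 7 = 45.
Position 17 falls in stream B as its term 8, giving 55.
Position 18 falls in stream B as its term 9, giving 66.

128, 256, 512, 45, 55, 66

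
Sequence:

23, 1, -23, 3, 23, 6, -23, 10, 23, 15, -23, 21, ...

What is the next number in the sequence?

23

Odd-indexed and even-indexed terms follow separate rules.
Subsequence A: 23, -23, 23, -23, 23, -23 (the oscillation 23·(−1)^(n+1)).
Subsequence B: 1, 3, 6, 10, 15, 21 (the triangular numbers T_1, T_2, …).
The 13th slot belongs to subsequence A; its 7th term is 23.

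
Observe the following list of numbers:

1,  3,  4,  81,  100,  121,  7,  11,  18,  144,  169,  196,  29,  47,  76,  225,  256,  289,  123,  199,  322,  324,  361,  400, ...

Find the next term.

The slot pattern repeats as AAABBB (period 6), so there are 2 interleaved tracks.
Subsequence A: 1, 3, 4, 7, 11, 18, 29, 47, 76, 123, 199, 322. A Fibonacci-like recurrence a_n = a_{n-1} + a_{n-2}.
Subsequence B: 81, 100, 121, 144, 169, 196, 225, 256, 289, 324, 361, 400. Perfect squares starting at 9².
Term 25 comes from subsequence A (its 13th entry): 521.

521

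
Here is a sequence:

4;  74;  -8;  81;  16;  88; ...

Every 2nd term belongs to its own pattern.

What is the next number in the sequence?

-32

The terms cycle through 2 interleaved subsequences.
Subsequence A is 4, -8, 16, which is geometric, ×-2 each step.
Subsequence B is 74, 81, 88, which is arithmetic, step +7.
Term 7 comes from subsequence A (its 4th entry): -32.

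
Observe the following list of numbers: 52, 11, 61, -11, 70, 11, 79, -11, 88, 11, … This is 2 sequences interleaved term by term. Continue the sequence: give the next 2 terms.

97, -11

Taking every 2nd term gives 2 separate tracks.
Track A = 52, 61, 70, 79, 88: arithmetic, step +9.
Track B = 11, -11, 11, -11, 11: oscillating between 11 and -11.
The 11th slot belongs to track A; its 6th term is 97.
The 12th slot belongs to track B; its 6th term is -11.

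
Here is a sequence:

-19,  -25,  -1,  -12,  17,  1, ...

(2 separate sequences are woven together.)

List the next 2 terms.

The terms cycle through 2 interleaved subsequences.
Track A is -19, -1, 17, which is arithmetic with common difference +18.
Track B is -25, -12, 1, which is adding 13 each time.
Term 7 comes from track A (its 4th entry): 35.
Position 8 → track B, term 4 = 14.

35, 14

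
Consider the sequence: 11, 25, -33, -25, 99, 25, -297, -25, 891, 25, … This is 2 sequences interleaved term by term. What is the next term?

-2673

Split by position mod 2 into 2 tracks.
Track A: 11, -33, 99, -297, 891 — a geometric progression (common ratio -3).
Track B: 25, -25, 25, -25, 25 — the oscillation 25·(−1)^(n+1).
Term 11 comes from track A (its 6th entry): -2673.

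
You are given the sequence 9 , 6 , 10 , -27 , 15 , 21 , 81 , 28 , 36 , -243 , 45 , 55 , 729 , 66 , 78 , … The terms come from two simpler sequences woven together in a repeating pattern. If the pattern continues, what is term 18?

Reading positions in blocks of 3 reveals the pattern ABB — 2 tracks woven together.
Track A: 9, -27, 81, -243, 729. Geometric, ×-3 each step.
Track B: 6, 10, 15, 21, 28, 36, 45, 55, 66, 78. The triangular numbers T_3, T_4, ….
Position 18 falls in track B as its term 12, giving 105.

105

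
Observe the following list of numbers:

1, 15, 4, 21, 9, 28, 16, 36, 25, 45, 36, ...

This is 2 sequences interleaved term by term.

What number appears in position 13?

49

The terms cycle through 2 interleaved subsequences.
Track A: 1, 4, 9, 16, 25, 36 (consecutive squares n² from n = 1).
Track B: 15, 21, 28, 36, 45 (triangular numbers n(n+1)/2 for n = 5, 6, …).
Position 13 → track A, term 7 = 49.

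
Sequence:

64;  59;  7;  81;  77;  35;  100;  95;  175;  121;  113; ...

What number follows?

875

Read the sequence 3 terms at a time; column i is its own pattern.
Subsequence A = 64, 81, 100, 121: perfect squares starting at 8².
Subsequence B = 59, 77, 95, 113: arithmetic, step +18.
Subsequence C = 7, 35, 175: a geometric progression (common ratio 5).
Position 12 falls in subsequence C as its term 4, giving 875.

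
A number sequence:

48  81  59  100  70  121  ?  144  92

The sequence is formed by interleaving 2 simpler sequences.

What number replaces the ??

81

Taking every 2nd term gives 2 separate tracks.
Stream A: 48, 59, 70, ?, 92. Linear: a_n = 37 + 11·n.
Stream B: 81, 100, 121, 144. Perfect squares starting at 9².
So the missing entry in stream A is 81.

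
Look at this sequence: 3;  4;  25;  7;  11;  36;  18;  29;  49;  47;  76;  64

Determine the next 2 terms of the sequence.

Reading positions in blocks of 3 reveals the pattern AAB — 2 tracks woven together.
Subsequence A: 3, 4, 7, 11, 18, 29, 47, 76 — Fibonacci-style (each term is the sum of the two before it).
Subsequence B: 25, 36, 49, 64 — perfect squares starting at 5².
The 13th slot belongs to subsequence A; its 9th term is 123.
Term 14 comes from subsequence A (its 10th entry): 199.

123, 199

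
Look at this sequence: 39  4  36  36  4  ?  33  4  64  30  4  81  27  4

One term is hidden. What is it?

Split by position mod 3: positions 1, 4, 7, … form one track, and each other residue class forms its own.
Stream A is 39, 36, 33, 30, 27, which is arithmetic, step −3.
Stream B is 4, 4, 4, 4, 4, which is constant 4.
Stream C is 36, ?, 64, 81, which is consecutive squares n² from n = 6.
Stream C's pattern makes the blank 49.

49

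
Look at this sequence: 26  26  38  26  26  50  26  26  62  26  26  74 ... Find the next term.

26

Positions follow the repeating pattern AAB; grouping by letter gives 2 tracks.
Track A: 26, 26, 26, 26, 26, 26, 26, 26 (always 26).
Track B: 38, 50, 62, 74 (arithmetic with common difference +12).
Position 13 → track A, term 9 = 26.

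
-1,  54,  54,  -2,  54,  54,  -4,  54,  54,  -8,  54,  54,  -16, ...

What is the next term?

54

Positions follow the repeating pattern ABB; grouping by letter gives 2 tracks.
Track A: -1, -2, -4, -8, -16. Multiplying by 2 each time.
Track B: 54, 54, 54, 54, 54, 54, 54, 54. Constant 54.
Position 14 → track B, term 9 = 54.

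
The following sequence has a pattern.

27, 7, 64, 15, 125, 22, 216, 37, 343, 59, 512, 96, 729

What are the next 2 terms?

155, 1000

Odd-indexed and even-indexed terms follow separate rules.
Track A: 27, 64, 125, 216, 343, 512, 729. Perfect cubes starting at 3³.
Track B: 7, 15, 22, 37, 59, 96. A Fibonacci-like recurrence a_n = a_{n-1} + a_{n-2}.
Position 14 → track B, term 7 = 155.
Position 15 → track A, term 8 = 1000.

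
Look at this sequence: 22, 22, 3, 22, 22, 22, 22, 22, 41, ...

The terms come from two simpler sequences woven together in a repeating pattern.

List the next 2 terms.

22, 22

Positions follow the repeating pattern AAB; grouping by letter gives 2 tracks.
Track A = 22, 22, 22, 22, 22, 22: constant 22.
Track B = 3, 22, 41: arithmetic with common difference +19.
Term 10 comes from track A (its 7th entry): 22.
Term 11 comes from track A (its 8th entry): 22.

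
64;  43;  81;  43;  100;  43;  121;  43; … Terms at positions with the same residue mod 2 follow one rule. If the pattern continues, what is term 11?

169

Odd-indexed and even-indexed terms follow separate rules.
Subsequence A: 64, 81, 100, 121 — consecutive squares n² from n = 8.
Subsequence B: 43, 43, 43, 43 — the constant sequence 43.
Position 11 falls in subsequence A as its term 6, giving 169.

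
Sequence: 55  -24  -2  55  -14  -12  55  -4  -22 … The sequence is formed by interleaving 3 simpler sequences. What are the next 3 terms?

Read the sequence 3 terms at a time; column i is its own pattern.
Track A: 55, 55, 55 (always 55).
Track B: -24, -14, -4 (linear: a_n = -34 + 10·n).
Track C: -2, -12, -22 (arithmetic, step −10).
Position 10 falls in track A as its term 4, giving 55.
Position 11 → track B, term 4 = 6.
Position 12 → track C, term 4 = -32.

55, 6, -32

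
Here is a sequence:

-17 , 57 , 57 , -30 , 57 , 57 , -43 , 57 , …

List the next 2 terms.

The slot pattern repeats as ABB (period 3), so there are 2 interleaved tracks.
Stream A: -17, -30, -43 — arithmetic with common difference −13.
Stream B: 57, 57, 57, 57, 57 — constant 57.
Position 9 falls in stream B as its term 6, giving 57.
Position 10 → stream A, term 4 = -56.

57, -56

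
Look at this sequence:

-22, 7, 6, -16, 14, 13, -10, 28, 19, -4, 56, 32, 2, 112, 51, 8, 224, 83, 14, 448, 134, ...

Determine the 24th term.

Read the sequence 3 terms at a time; column i is its own pattern.
Track A: -22, -16, -10, -4, 2, 8, 14 — arithmetic with common difference +6.
Track B: 7, 14, 28, 56, 112, 224, 448 — a geometric progression (common ratio 2).
Track C: 6, 13, 19, 32, 51, 83, 134 — Fibonacci-style (each term is the sum of the two before it).
Position 24 → track C, term 8 = 217.

217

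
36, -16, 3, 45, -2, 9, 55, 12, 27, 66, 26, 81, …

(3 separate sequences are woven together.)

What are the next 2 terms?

Read the sequence 3 terms at a time; column i is its own pattern.
Subsequence A = 36, 45, 55, 66: triangular numbers n(n+1)/2 for n = 8, 9, ….
Subsequence B = -16, -2, 12, 26: adding 14 each time.
Subsequence C = 3, 9, 27, 81: multiplying by 3 each time.
Term 13 comes from subsequence A (its 5th entry): 78.
Position 14 falls in subsequence B as its term 5, giving 40.

78, 40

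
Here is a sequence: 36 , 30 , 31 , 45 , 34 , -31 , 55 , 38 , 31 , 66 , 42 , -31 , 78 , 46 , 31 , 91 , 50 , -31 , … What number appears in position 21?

Split by position mod 3 into 3 tracks.
Subsequence A is 36, 45, 55, 66, 78, 91, which is the triangular numbers T_8, T_9, ….
Subsequence B is 30, 34, 38, 42, 46, 50, which is linear: a_n = 26 + 4·n.
Subsequence C is 31, -31, 31, -31, 31, -31, which is alternating ±31.
The 21st slot belongs to subsequence C; its 7th term is 31.

31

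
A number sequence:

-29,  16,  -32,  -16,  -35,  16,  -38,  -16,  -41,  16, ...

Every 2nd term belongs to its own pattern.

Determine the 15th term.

Positions 1, 3, 5, … form one subsequence and positions 2, 4, 6, … form another.
Stream A is -29, -32, -35, -38, -41, which is subtracting 3 each time.
Stream B is 16, -16, 16, -16, 16, which is alternating ±16.
Position 15 falls in stream A as its term 8, giving -50.

-50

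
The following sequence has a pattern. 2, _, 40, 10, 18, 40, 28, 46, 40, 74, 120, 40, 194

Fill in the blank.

Positions follow the repeating pattern AAB; grouping by letter gives 2 tracks.
Subsequence A: 2, ?, 10, 18, 28, 46, 74, 120, 194 (a Fibonacci-like recurrence a_n = a_{n-1} + a_{n-2}).
Subsequence B: 40, 40, 40, 40 (constant 40).
The gap is subsequence A's term 2; the rule gives 8.

8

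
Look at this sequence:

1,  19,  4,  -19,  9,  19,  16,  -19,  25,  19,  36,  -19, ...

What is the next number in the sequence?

Odd-indexed and even-indexed terms follow separate rules.
Track A: 1, 4, 9, 16, 25, 36. The squares 1², 2², 3², ….
Track B: 19, -19, 19, -19, 19, -19. The oscillation 19·(−1)^(n+1).
Term 13 comes from track A (its 7th entry): 49.

49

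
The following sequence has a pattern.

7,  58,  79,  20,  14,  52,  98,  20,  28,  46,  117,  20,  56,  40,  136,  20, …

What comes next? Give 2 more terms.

Taking every 4th term gives 4 separate tracks.
Track A: 7, 14, 28, 56. Geometric with ratio 2.
Track B: 58, 52, 46, 40. Arithmetic, step −6.
Track C: 79, 98, 117, 136. Arithmetic, step +19.
Track D: 20, 20, 20, 20. The constant sequence 20.
The 17th slot belongs to track A; its 5th term is 112.
Term 18 comes from track B (its 5th entry): 34.

112, 34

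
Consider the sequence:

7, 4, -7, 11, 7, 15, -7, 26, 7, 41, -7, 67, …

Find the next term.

Split by position mod 2 into 2 tracks.
Subsequence A: 7, -7, 7, -7, 7, -7. Alternating ±7.
Subsequence B: 4, 11, 15, 26, 41, 67. A Fibonacci-like recurrence a_n = a_{n-1} + a_{n-2}.
The 13th slot belongs to subsequence A; its 7th term is 7.

7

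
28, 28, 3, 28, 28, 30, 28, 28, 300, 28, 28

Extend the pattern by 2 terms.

3000, 28

Reading positions in blocks of 3 reveals the pattern AAB — 2 tracks woven together.
Stream A: 28, 28, 28, 28, 28, 28, 28, 28. The constant sequence 28.
Stream B: 3, 30, 300. Multiplying by 10 each time.
The 12th slot belongs to stream B; its 4th term is 3000.
Position 13 → stream A, term 9 = 28.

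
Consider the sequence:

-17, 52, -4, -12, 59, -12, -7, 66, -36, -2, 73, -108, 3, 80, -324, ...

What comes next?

Split by position mod 3 into 3 tracks.
Stream A: -17, -12, -7, -2, 3 — linear: a_n = -22 + 5·n.
Stream B: 52, 59, 66, 73, 80 — arithmetic, step +7.
Stream C: -4, -12, -36, -108, -324 — multiplying by 3 each time.
The 16th slot belongs to stream A; its 6th term is 8.

8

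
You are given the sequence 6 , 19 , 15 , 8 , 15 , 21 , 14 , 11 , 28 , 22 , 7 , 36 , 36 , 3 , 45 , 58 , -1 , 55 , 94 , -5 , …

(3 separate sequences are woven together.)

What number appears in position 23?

-9

Read the sequence 3 terms at a time; column i is its own pattern.
Track A: 6, 8, 14, 22, 36, 58, 94 (a Fibonacci-like recurrence a_n = a_{n-1} + a_{n-2}).
Track B: 19, 15, 11, 7, 3, -1, -5 (arithmetic, step −4).
Track C: 15, 21, 28, 36, 45, 55 (triangular numbers n(n+1)/2 for n = 5, 6, …).
Term 23 comes from track B (its 8th entry): -9.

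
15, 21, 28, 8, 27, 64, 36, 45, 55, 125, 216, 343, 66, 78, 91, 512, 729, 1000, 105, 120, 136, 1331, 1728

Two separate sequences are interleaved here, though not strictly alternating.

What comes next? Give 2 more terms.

The slot pattern repeats as AAABBB (period 6), so there are 2 interleaved tracks.
Track A = 15, 21, 28, 36, 45, 55, 66, 78, 91, 105, 120, 136: the triangular numbers T_5, T_6, ….
Track B = 8, 27, 64, 125, 216, 343, 512, 729, 1000, 1331, 1728: the cubes 2³, 3³, 4³, ….
Position 24 falls in track B as its term 12, giving 2197.
Position 25 falls in track A as its term 13, giving 153.

2197, 153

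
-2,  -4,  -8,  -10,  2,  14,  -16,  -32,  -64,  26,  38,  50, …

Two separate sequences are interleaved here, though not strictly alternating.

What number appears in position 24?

122

The slot pattern repeats as AAABBB (period 6), so there are 2 interleaved tracks.
Subsequence A: -2, -4, -8, -16, -32, -64 (geometric, ×2 each step).
Subsequence B: -10, 2, 14, 26, 38, 50 (adding 12 each time).
Term 24 comes from subsequence B (its 12th entry): 122.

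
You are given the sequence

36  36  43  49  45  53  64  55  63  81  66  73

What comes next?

Taking every 3rd term gives 3 separate tracks.
Track A: 36, 49, 64, 81. Perfect squares starting at 6².
Track B: 36, 45, 55, 66. Triangular numbers starting at T_8.
Track C: 43, 53, 63, 73. Arithmetic with common difference +10.
Position 13 → track A, term 5 = 100.

100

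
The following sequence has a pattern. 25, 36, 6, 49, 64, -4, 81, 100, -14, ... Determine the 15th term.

-34

The slot pattern repeats as AAB (period 3), so there are 2 interleaved tracks.
Track A = 25, 36, 49, 64, 81, 100: consecutive squares n² from n = 5.
Track B = 6, -4, -14: subtracting 10 each time.
Position 15 → track B, term 5 = -34.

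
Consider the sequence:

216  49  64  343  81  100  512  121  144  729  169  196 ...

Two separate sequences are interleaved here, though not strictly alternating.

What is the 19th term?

1728

Reading positions in blocks of 3 reveals the pattern ABB — 2 tracks woven together.
Stream A: 216, 343, 512, 729. The cubes 6³, 7³, 8³, ….
Stream B: 49, 64, 81, 100, 121, 144, 169, 196. Perfect squares starting at 7².
Term 19 comes from stream A (its 7th entry): 1728.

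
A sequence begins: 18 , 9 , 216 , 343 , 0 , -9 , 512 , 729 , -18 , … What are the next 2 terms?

Reading positions in blocks of 4 reveals the pattern AABB — 2 tracks woven together.
Stream A = 18, 9, 0, -9, -18: subtracting 9 each time.
Stream B = 216, 343, 512, 729: perfect cubes starting at 6³.
Term 10 comes from stream A (its 6th entry): -27.
Term 11 comes from stream B (its 5th entry): 1000.

-27, 1000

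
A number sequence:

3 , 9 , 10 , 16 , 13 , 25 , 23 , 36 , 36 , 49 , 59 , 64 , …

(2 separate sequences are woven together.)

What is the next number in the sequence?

95

Positions 1, 3, 5, … form one subsequence and positions 2, 4, 6, … form another.
Subsequence A: 3, 10, 13, 23, 36, 59 (Fibonacci-style (each term is the sum of the two before it)).
Subsequence B: 9, 16, 25, 36, 49, 64 (perfect squares starting at 3²).
Position 13 falls in subsequence A as its term 7, giving 95.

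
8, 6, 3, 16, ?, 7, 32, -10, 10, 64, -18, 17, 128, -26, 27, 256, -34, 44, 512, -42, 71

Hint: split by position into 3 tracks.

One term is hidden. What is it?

-2

Read the sequence 3 terms at a time; column i is its own pattern.
Track A: 8, 16, 32, 64, 128, 256, 512 (powers 2^3, 2^4, 2^5, …).
Track B: 6, ?, -10, -18, -26, -34, -42 (arithmetic, step −8).
Track C: 3, 7, 10, 17, 27, 44, 71 (Fibonacci-style (each term is the sum of the two before it)).
So the missing entry in track B is -2.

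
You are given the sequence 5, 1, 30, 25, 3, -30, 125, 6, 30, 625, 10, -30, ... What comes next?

The terms cycle through 3 interleaved subsequences.
Subsequence A is 5, 25, 125, 625, which is powers 5^1, 5^2, 5^3, ….
Subsequence B is 1, 3, 6, 10, which is triangular numbers n(n+1)/2 for n = 1, 2, ….
Subsequence C is 30, -30, 30, -30, which is the oscillation 30·(−1)^(n+1).
The 13th slot belongs to subsequence A; its 5th term is 3125.

3125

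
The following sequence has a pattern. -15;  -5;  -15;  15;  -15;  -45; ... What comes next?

-15

The terms cycle through 2 interleaved subsequences.
Subsequence A: -15, -15, -15 — the constant sequence -15.
Subsequence B: -5, 15, -45 — geometric, ×-3 each step.
Position 7 falls in subsequence A as its term 4, giving -15.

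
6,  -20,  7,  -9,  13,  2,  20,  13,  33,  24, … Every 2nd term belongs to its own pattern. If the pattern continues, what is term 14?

46

Positions 1, 3, 5, … form one subsequence and positions 2, 4, 6, … form another.
Track A = 6, 7, 13, 20, 33: Fibonacci-style (each term is the sum of the two before it).
Track B = -20, -9, 2, 13, 24: linear: a_n = -31 + 11·n.
The 14th slot belongs to track B; its 7th term is 46.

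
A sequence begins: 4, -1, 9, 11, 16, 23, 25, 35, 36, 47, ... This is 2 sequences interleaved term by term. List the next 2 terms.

49, 59

Odd-indexed and even-indexed terms follow separate rules.
Track A: 4, 9, 16, 25, 36 — consecutive squares n² from n = 2.
Track B: -1, 11, 23, 35, 47 — arithmetic with common difference +12.
Position 11 → track A, term 6 = 49.
Position 12 → track B, term 6 = 59.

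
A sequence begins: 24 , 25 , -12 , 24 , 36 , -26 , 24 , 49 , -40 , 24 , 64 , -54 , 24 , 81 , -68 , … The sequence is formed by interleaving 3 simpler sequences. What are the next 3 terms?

24, 100, -82

Taking every 3rd term gives 3 separate tracks.
Stream A is 24, 24, 24, 24, 24, which is always 24.
Stream B is 25, 36, 49, 64, 81, which is perfect squares starting at 5².
Stream C is -12, -26, -40, -54, -68, which is arithmetic, step −14.
The 16th slot belongs to stream A; its 6th term is 24.
Position 17 → stream B, term 6 = 100.
Position 18 falls in stream C as its term 6, giving -82.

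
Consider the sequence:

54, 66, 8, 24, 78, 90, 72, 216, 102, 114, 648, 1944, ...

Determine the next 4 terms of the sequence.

Reading positions in blocks of 4 reveals the pattern AABB — 2 tracks woven together.
Subsequence A = 54, 66, 78, 90, 102, 114: adding 12 each time.
Subsequence B = 8, 24, 72, 216, 648, 1944: geometric, ×3 each step.
Term 13 comes from subsequence A (its 7th entry): 126.
Position 14 falls in subsequence A as its term 8, giving 138.
Term 15 comes from subsequence B (its 7th entry): 5832.
Term 16 comes from subsequence B (its 8th entry): 17496.

126, 138, 5832, 17496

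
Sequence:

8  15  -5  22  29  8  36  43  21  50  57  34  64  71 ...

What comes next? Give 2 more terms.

The slot pattern repeats as AAB (period 3), so there are 2 interleaved tracks.
Track A: 8, 15, 22, 29, 36, 43, 50, 57, 64, 71 — arithmetic, step +7.
Track B: -5, 8, 21, 34 — arithmetic, step +13.
Position 15 falls in track B as its term 5, giving 47.
Position 16 → track A, term 11 = 78.

47, 78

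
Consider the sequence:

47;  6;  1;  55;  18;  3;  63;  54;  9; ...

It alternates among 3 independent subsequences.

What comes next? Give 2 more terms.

Taking every 3rd term gives 3 separate tracks.
Track A: 47, 55, 63 (linear: a_n = 39 + 8·n).
Track B: 6, 18, 54 (multiplying by 3 each time).
Track C: 1, 3, 9 (powers 3^0, 3^1, 3^2, …).
Position 10 falls in track A as its term 4, giving 71.
The 11th slot belongs to track B; its 4th term is 162.

71, 162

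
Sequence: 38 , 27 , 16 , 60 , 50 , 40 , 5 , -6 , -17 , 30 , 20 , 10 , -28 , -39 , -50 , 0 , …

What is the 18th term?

The slot pattern repeats as AAABBB (period 6), so there are 2 interleaved tracks.
Track A: 38, 27, 16, 5, -6, -17, -28, -39, -50. Subtracting 11 each time.
Track B: 60, 50, 40, 30, 20, 10, 0. Linear: a_n = 70 − 10·n.
Position 18 → track B, term 9 = -20.

-20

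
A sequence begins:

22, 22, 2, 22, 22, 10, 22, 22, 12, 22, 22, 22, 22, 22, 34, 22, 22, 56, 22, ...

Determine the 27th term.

Reading positions in blocks of 3 reveals the pattern AAB — 2 tracks woven together.
Subsequence A: 22, 22, 22, 22, 22, 22, 22, 22, 22, 22, 22, 22, 22 (the constant sequence 22).
Subsequence B: 2, 10, 12, 22, 34, 56 (a Fibonacci-like recurrence a_n = a_{n-1} + a_{n-2}).
Position 27 falls in subsequence B as its term 9, giving 236.

236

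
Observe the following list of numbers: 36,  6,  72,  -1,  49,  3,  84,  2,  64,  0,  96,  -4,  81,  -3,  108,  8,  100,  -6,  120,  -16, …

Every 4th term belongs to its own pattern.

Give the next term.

121

The terms cycle through 4 interleaved subsequences.
Track A: 36, 49, 64, 81, 100. Consecutive squares n² from n = 6.
Track B: 6, 3, 0, -3, -6. Subtracting 3 each time.
Track C: 72, 84, 96, 108, 120. Arithmetic with common difference +12.
Track D: -1, 2, -4, 8, -16. A geometric progression (common ratio -2).
The 21st slot belongs to track A; its 6th term is 121.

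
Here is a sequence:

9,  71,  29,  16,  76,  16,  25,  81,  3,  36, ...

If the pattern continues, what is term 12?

-10

The terms cycle through 3 interleaved subsequences.
Subsequence A: 9, 16, 25, 36. Perfect squares starting at 3².
Subsequence B: 71, 76, 81. Arithmetic with common difference +5.
Subsequence C: 29, 16, 3. Linear: a_n = 42 − 13·n.
Term 12 comes from subsequence C (its 4th entry): -10.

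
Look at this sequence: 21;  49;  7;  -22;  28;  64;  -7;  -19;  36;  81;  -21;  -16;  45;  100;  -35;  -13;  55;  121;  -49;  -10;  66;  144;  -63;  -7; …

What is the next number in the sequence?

78

The terms cycle through 4 interleaved subsequences.
Stream A: 21, 28, 36, 45, 55, 66 — triangular numbers n(n+1)/2 for n = 6, 7, ….
Stream B: 49, 64, 81, 100, 121, 144 — consecutive squares n² from n = 7.
Stream C: 7, -7, -21, -35, -49, -63 — arithmetic with common difference −14.
Stream D: -22, -19, -16, -13, -10, -7 — linear: a_n = -25 + 3·n.
Position 25 → stream A, term 7 = 78.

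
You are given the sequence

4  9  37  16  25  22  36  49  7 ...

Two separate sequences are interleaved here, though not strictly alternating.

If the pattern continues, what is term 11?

81

Reading positions in blocks of 3 reveals the pattern AAB — 2 tracks woven together.
Track A: 4, 9, 16, 25, 36, 49 — perfect squares starting at 2².
Track B: 37, 22, 7 — arithmetic, step −15.
Term 11 comes from track A (its 8th entry): 81.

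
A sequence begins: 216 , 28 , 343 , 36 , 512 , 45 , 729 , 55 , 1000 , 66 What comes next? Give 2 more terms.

1331, 78

Positions 1, 3, 5, … form one subsequence and positions 2, 4, 6, … form another.
Subsequence A: 216, 343, 512, 729, 1000 — the cubes 6³, 7³, 8³, ….
Subsequence B: 28, 36, 45, 55, 66 — the triangular numbers T_7, T_8, ….
Position 11 → subsequence A, term 6 = 1331.
The 12th slot belongs to subsequence B; its 6th term is 78.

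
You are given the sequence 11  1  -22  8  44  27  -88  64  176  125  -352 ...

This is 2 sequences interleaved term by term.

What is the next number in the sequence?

216

Split by position mod 2 into 2 tracks.
Track A: 11, -22, 44, -88, 176, -352 — multiplying by -2 each time.
Track B: 1, 8, 27, 64, 125 — perfect cubes starting at 1³.
The 12th slot belongs to track B; its 6th term is 216.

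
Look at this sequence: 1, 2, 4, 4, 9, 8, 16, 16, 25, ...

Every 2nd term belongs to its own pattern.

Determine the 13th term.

Taking every 2nd term gives 2 separate tracks.
Track A is 1, 4, 9, 16, 25, which is consecutive squares n² from n = 1.
Track B is 2, 4, 8, 16, which is powers of 2.
Position 13 falls in track A as its term 7, giving 49.

49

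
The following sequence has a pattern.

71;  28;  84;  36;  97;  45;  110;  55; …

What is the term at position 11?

136

Taking every 2nd term gives 2 separate tracks.
Track A: 71, 84, 97, 110 (arithmetic, step +13).
Track B: 28, 36, 45, 55 (the triangular numbers T_7, T_8, …).
The 11th slot belongs to track A; its 6th term is 136.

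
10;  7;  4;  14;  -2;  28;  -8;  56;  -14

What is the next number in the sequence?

112

The terms cycle through 2 interleaved subsequences.
Subsequence A = 10, 4, -2, -8, -14: arithmetic, step −6.
Subsequence B = 7, 14, 28, 56: multiplying by 2 each time.
Position 10 falls in subsequence B as its term 5, giving 112.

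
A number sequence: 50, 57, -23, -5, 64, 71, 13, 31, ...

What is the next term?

Positions follow the repeating pattern AABB; grouping by letter gives 2 tracks.
Track A: 50, 57, 64, 71 — linear: a_n = 43 + 7·n.
Track B: -23, -5, 13, 31 — arithmetic, step +18.
Position 9 falls in track A as its term 5, giving 78.

78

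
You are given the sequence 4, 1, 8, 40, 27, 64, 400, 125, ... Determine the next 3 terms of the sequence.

The slot pattern repeats as ABB (period 3), so there are 2 interleaved tracks.
Stream A: 4, 40, 400 — geometric, ×10 each step.
Stream B: 1, 8, 27, 64, 125 — perfect cubes starting at 1³.
Term 9 comes from stream B (its 6th entry): 216.
The 10th slot belongs to stream A; its 4th term is 4000.
Position 11 → stream B, term 7 = 343.

216, 4000, 343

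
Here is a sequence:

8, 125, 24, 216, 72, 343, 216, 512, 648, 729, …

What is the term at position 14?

The terms cycle through 2 interleaved subsequences.
Track A = 8, 24, 72, 216, 648: geometric, ×3 each step.
Track B = 125, 216, 343, 512, 729: consecutive cubes n³ from n = 5.
The 14th slot belongs to track B; its 7th term is 1331.

1331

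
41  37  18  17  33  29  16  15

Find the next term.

Reading positions in blocks of 4 reveals the pattern AABB — 2 tracks woven together.
Track A is 41, 37, 33, 29, which is linear: a_n = 45 − 4·n.
Track B is 18, 17, 16, 15, which is arithmetic, step −1.
Position 9 → track A, term 5 = 25.

25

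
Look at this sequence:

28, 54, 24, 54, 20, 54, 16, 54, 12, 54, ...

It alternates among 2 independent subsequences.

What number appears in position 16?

54

Odd-indexed and even-indexed terms follow separate rules.
Subsequence A: 28, 24, 20, 16, 12. Arithmetic, step −4.
Subsequence B: 54, 54, 54, 54, 54. The constant sequence 54.
Position 16 → subsequence B, term 8 = 54.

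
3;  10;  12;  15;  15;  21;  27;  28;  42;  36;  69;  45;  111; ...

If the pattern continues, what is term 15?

180

Positions 1, 3, 5, … form one subsequence and positions 2, 4, 6, … form another.
Stream A is 3, 12, 15, 27, 42, 69, 111, which is a Fibonacci-like recurrence a_n = a_{n-1} + a_{n-2}.
Stream B is 10, 15, 21, 28, 36, 45, which is triangular numbers n(n+1)/2 for n = 4, 5, ….
Term 15 comes from stream A (its 8th entry): 180.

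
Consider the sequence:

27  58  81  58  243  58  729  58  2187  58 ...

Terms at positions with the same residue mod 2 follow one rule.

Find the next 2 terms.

Taking every 2nd term gives 2 separate tracks.
Track A is 27, 81, 243, 729, 2187, which is powers 3^3, 3^4, 3^5, ….
Track B is 58, 58, 58, 58, 58, which is always 58.
The 11th slot belongs to track A; its 6th term is 6561.
Term 12 comes from track B (its 6th entry): 58.

6561, 58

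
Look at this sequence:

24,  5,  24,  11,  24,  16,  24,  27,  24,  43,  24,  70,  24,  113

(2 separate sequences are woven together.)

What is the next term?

Taking every 2nd term gives 2 separate tracks.
Track A: 24, 24, 24, 24, 24, 24, 24. Constant 24.
Track B: 5, 11, 16, 27, 43, 70, 113. A Fibonacci-like recurrence a_n = a_{n-1} + a_{n-2}.
Position 15 → track A, term 8 = 24.

24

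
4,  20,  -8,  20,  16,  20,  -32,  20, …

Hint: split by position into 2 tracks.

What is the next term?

Taking every 2nd term gives 2 separate tracks.
Subsequence A: 4, -8, 16, -32. A geometric progression (common ratio -2).
Subsequence B: 20, 20, 20, 20. Constant 20.
Position 9 falls in subsequence A as its term 5, giving 64.

64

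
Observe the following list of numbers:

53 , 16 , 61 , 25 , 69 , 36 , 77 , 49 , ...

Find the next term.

Positions 1, 3, 5, … form one subsequence and positions 2, 4, 6, … form another.
Track A = 53, 61, 69, 77: adding 8 each time.
Track B = 16, 25, 36, 49: perfect squares starting at 4².
Position 9 → track A, term 5 = 85.

85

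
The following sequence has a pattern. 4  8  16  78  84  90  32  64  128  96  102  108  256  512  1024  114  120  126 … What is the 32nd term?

262144

Reading positions in blocks of 6 reveals the pattern AAABBB — 2 tracks woven together.
Stream A = 4, 8, 16, 32, 64, 128, 256, 512, 1024: powers of 2.
Stream B = 78, 84, 90, 96, 102, 108, 114, 120, 126: linear: a_n = 72 + 6·n.
Term 32 comes from stream A (its 17th entry): 262144.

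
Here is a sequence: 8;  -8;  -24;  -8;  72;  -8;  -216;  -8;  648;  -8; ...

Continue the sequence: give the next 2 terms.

The terms cycle through 2 interleaved subsequences.
Stream A: 8, -24, 72, -216, 648 (geometric with ratio -3).
Stream B: -8, -8, -8, -8, -8 (constant -8).
The 11th slot belongs to stream A; its 6th term is -1944.
Term 12 comes from stream B (its 6th entry): -8.

-1944, -8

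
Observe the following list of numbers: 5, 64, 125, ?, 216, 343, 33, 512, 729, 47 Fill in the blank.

The slot pattern repeats as ABB (period 3), so there are 2 interleaved tracks.
Subsequence A = 5, ?, 33, 47: arithmetic with common difference +14.
Subsequence B = 64, 125, 216, 343, 512, 729: consecutive cubes n³ from n = 4.
Filling subsequence A at index 2 by its rule yields 19.

19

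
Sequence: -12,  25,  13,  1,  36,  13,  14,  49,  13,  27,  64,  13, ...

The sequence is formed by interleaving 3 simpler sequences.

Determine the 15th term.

13

Taking every 3rd term gives 3 separate tracks.
Track A is -12, 1, 14, 27, which is arithmetic with common difference +13.
Track B is 25, 36, 49, 64, which is consecutive squares n² from n = 5.
Track C is 13, 13, 13, 13, which is always 13.
Position 15 → track C, term 5 = 13.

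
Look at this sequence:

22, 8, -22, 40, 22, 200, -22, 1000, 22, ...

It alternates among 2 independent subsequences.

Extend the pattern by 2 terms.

5000, -22

The terms cycle through 2 interleaved subsequences.
Subsequence A: 22, -22, 22, -22, 22 — oscillating between 22 and -22.
Subsequence B: 8, 40, 200, 1000 — geometric with ratio 5.
The 10th slot belongs to subsequence B; its 5th term is 5000.
Position 11 → subsequence A, term 6 = -22.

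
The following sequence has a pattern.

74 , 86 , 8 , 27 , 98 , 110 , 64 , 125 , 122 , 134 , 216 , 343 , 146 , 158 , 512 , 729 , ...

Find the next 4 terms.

The slot pattern repeats as AABB (period 4), so there are 2 interleaved tracks.
Subsequence A: 74, 86, 98, 110, 122, 134, 146, 158 (arithmetic, step +12).
Subsequence B: 8, 27, 64, 125, 216, 343, 512, 729 (the cubes 2³, 3³, 4³, …).
The 17th slot belongs to subsequence A; its 9th term is 170.
Position 18 falls in subsequence A as its term 10, giving 182.
Term 19 comes from subsequence B (its 9th entry): 1000.
Position 20 → subsequence B, term 10 = 1331.

170, 182, 1000, 1331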